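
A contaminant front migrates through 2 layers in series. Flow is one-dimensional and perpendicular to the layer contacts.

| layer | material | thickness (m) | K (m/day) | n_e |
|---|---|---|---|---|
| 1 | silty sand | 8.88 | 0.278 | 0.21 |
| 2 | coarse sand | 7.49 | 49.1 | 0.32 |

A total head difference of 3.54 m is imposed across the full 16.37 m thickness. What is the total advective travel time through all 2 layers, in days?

38.6

With flow normal to the layers, continuity requires the same specific discharge q through every layer.
Σ(b_i/K_i) = 8.88/0.278 + 7.49/49.1 = 32.09 d.
q = Δh / Σ(b_i/K_i) = 3.54 / 32.09 = 0.1103 m/day.
In each layer the seepage velocity is v_i = q/n_i, so the layer transit time is t_i = b_i·n_i / q:
  layer 1 (silty sand): t_1 = 8.88 × 0.21 / 0.1103 = 16.91 d
  layer 2 (coarse sand): t_2 = 7.49 × 0.32 / 0.1103 = 21.73 d
Total t = Σ t_i = 38.64 days.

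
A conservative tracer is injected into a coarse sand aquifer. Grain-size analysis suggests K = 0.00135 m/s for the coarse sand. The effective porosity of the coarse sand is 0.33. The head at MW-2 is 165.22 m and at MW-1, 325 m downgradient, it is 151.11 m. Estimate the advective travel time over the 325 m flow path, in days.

21.2

Convert K: 0.00135 m/s × 86400 = 116.6 m/day.
Hydraulic gradient i = (165.22 − 151.11) / 325 = 14.11 / 325 = 0.04342.
Darcy flux q = K · i = 116.6 × 0.04342 = 5.064 m/day.
Seepage velocity v = q / n_e = 5.064 / 0.33 = 15.35 m/day.
Travel time t = L / v = 325 / 15.35 = 21.18 days.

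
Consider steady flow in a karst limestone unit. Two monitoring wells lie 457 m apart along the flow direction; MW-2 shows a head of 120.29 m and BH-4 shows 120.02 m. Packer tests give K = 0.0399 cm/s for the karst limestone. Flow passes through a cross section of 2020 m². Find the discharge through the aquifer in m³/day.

41.1

Convert K: 0.0399 cm/s × 864 = 34.47 m/day.
Hydraulic gradient i = (120.29 − 120.02) / 457 = 0.27 / 457 = 0.0005908.
Darcy's law: Q = K · A · i = 34.47 × 2020 × 0.0005908 = 41.14 m³/day.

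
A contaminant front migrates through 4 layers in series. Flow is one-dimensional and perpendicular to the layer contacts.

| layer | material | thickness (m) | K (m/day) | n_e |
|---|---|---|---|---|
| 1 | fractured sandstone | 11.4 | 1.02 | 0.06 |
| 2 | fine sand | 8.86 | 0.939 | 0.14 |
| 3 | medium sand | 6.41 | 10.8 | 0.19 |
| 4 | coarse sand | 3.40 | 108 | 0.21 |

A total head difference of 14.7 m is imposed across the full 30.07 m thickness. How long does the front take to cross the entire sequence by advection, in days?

5.57

With flow normal to the layers, continuity requires the same specific discharge q through every layer.
Σ(b_i/K_i) = 11.4/1.02 + 8.86/0.939 + 6.41/10.8 + 3.40/108 = 21.24 d.
q = Δh / Σ(b_i/K_i) = 14.7 / 21.24 = 0.6922 m/day.
In each layer the seepage velocity is v_i = q/n_i, so the layer transit time is t_i = b_i·n_i / q:
  layer 1 (fractured sandstone): t_1 = 11.4 × 0.06 / 0.6922 = 0.9882 d
  layer 2 (fine sand): t_2 = 8.86 × 0.14 / 0.6922 = 1.792 d
  layer 3 (medium sand): t_3 = 6.41 × 0.19 / 0.6922 = 1.759 d
  layer 4 (coarse sand): t_4 = 3.40 × 0.21 / 0.6922 = 1.032 d
Total t = Σ t_i = 5.571 days.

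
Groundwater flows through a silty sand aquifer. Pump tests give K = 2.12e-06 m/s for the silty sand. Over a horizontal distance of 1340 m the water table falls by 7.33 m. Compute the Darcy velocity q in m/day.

0.00100

Convert K: 2.12e-06 m/s × 86400 = 0.1832 m/day.
Hydraulic gradient i = Δh / L = 7.33 / 1340 = 0.005470.
Specific discharge q = K · i = 0.1832 × 0.005470 = 0.001002 m/day.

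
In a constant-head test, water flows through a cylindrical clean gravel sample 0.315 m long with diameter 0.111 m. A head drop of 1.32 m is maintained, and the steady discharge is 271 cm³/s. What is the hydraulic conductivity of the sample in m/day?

577

Cross-sectional area A = π·(d/2)² = π × (0.111/2)² = 0.009677 m².
Convert discharge: 271 cm³/s = 0.0002710 m³/s.
Darcy's law rearranged: K = Q·L / (A·Δh) = 0.0002710 × 0.315 / (0.009677 × 1.32) = 0.006683 m/s = 577.4 m/day.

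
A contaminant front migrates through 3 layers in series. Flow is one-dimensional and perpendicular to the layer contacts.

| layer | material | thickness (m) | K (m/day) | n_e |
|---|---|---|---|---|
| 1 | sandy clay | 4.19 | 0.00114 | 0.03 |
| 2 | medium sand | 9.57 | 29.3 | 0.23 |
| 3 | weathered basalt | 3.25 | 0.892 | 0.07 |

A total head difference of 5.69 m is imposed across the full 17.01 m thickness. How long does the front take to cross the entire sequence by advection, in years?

4.52

With flow normal to the layers, continuity requires the same specific discharge q through every layer.
Σ(b_i/K_i) = 4.19/0.00114 + 9.57/29.3 + 3.25/0.892 = 3679 d.
q = Δh / Σ(b_i/K_i) = 5.69 / 3679 = 0.001546 m/day.
In each layer the seepage velocity is v_i = q/n_i, so the layer transit time is t_i = b_i·n_i / q:
  layer 1 (sandy clay): t_1 = 4.19 × 0.03 / 0.001546 = 81.28 d
  layer 2 (medium sand): t_2 = 9.57 × 0.23 / 0.001546 = 1423 d
  layer 3 (weathered basalt): t_3 = 3.25 × 0.07 / 0.001546 = 147.1 d
Total t = Σ t_i = 1652 days = 4.522 years.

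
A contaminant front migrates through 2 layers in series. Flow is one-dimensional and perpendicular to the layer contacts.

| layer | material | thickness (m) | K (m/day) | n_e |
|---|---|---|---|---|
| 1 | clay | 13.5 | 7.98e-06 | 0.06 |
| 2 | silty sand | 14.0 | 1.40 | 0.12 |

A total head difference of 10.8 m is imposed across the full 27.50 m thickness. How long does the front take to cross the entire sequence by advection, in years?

With flow normal to the layers, continuity requires the same specific discharge q through every layer.
Σ(b_i/K_i) = 13.5/7.98e-06 + 14.0/1.40 = 1.692e+06 d.
q = Δh / Σ(b_i/K_i) = 10.8 / 1.692e+06 = 6.384e-06 m/day.
In each layer the seepage velocity is v_i = q/n_i, so the layer transit time is t_i = b_i·n_i / q:
  layer 1 (clay): t_1 = 13.5 × 0.06 / 6.384e-06 = 1.269e+05 d
  layer 2 (silty sand): t_2 = 14.0 × 0.12 / 6.384e-06 = 2.632e+05 d
Total t = Σ t_i = 3.900e+05 days = 1068 years.

1070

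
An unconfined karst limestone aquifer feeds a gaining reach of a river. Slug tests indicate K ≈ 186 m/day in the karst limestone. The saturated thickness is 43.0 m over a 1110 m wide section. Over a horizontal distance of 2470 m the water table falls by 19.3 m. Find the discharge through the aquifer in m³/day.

69400

Cross-sectional area A = 1110 × 43.0 = 47730 m².
Hydraulic gradient i = Δh / L = 19.3 / 2470 = 0.007814.
Darcy's law: Q = K · A · i = 186.0 × 47730 × 0.007814 = 69369 m³/day.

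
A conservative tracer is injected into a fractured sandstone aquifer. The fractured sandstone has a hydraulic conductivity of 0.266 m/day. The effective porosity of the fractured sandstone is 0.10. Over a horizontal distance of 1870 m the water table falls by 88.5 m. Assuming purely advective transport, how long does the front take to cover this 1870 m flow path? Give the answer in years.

40.7

Hydraulic gradient i = Δh / L = 88.5 / 1870 = 0.04733.
Darcy flux q = K · i = 0.2660 × 0.04733 = 0.01259 m/day.
Seepage velocity v = q / n_e = 0.01259 / 0.10 = 0.1259 m/day.
Travel time t = L / v = 1870 / 0.1259 = 14855 days = 40.67 years.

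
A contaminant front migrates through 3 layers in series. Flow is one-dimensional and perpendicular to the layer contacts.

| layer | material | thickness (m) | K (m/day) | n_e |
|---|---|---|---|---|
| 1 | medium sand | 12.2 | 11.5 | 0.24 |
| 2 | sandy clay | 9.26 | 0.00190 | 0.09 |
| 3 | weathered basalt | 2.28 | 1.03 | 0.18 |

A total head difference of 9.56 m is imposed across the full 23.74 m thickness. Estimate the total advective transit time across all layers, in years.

5.83

With flow normal to the layers, continuity requires the same specific discharge q through every layer.
Σ(b_i/K_i) = 12.2/11.5 + 9.26/0.00190 + 2.28/1.03 = 4877 d.
q = Δh / Σ(b_i/K_i) = 9.56 / 4877 = 0.001960 m/day.
In each layer the seepage velocity is v_i = q/n_i, so the layer transit time is t_i = b_i·n_i / q:
  layer 1 (medium sand): t_1 = 12.2 × 0.24 / 0.001960 = 1494 d
  layer 2 (sandy clay): t_2 = 9.26 × 0.09 / 0.001960 = 425.2 d
  layer 3 (weathered basalt): t_3 = 2.28 × 0.18 / 0.001960 = 209.4 d
Total t = Σ t_i = 2128 days = 5.827 years.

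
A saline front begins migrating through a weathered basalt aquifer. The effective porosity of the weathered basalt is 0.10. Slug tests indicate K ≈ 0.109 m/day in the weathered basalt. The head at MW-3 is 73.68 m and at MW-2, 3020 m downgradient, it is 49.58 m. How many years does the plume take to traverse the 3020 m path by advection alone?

Hydraulic gradient i = (73.68 − 49.58) / 3020 = 24.1 / 3020 = 0.007980.
Darcy flux q = K · i = 0.1090 × 0.007980 = 0.0008698 m/day.
Seepage velocity v = q / n_e = 0.0008698 / 0.10 = 0.008698 m/day.
Travel time t = L / v = 3020 / 0.008698 = 3.472e+05 days = 950.6 years.

951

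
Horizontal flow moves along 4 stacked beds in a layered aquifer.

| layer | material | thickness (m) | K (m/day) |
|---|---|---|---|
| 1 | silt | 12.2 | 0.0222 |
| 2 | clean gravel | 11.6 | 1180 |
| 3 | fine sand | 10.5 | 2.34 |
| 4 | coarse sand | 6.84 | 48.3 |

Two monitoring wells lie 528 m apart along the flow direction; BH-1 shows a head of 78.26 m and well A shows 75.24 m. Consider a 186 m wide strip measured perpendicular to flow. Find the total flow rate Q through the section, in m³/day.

Flow is parallel to layering, so each bed carries its own Darcy discharge and the transmissivities add.
Σ(K_i·b_i) = 0.0222×12.2 + 1180×11.6 + 2.34×10.5 + 48.3×6.84 = 14043 m²/day.
Hydraulic gradient i = (78.26 − 75.24) / 528 = 3.02 / 528 = 0.005720.
Q = Σ(K_i·b_i) · W · i = 14043 × 186 × 0.005720 = 14940 m³/day.

14900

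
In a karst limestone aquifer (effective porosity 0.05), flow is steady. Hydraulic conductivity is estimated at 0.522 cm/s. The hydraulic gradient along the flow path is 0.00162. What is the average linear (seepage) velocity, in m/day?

14.6

Convert K: 0.522 cm/s × 864 = 451.0 m/day.
Hydraulic gradient i = 0.00162.
Darcy flux q = K · i = 451.0 × 0.001620 = 0.7306 m/day.
Seepage velocity v = q / n_e = 0.7306 / 0.05 = 14.61 m/day.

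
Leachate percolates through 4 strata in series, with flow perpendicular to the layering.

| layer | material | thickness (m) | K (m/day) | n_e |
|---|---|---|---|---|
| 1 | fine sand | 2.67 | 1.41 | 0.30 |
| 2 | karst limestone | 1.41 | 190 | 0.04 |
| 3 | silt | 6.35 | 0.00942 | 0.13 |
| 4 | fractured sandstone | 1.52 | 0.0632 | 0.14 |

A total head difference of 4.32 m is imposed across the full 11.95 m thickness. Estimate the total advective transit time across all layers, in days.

307

With flow normal to the layers, continuity requires the same specific discharge q through every layer.
Σ(b_i/K_i) = 2.67/1.41 + 1.41/190 + 6.35/0.00942 + 1.52/0.0632 = 700.0 d.
q = Δh / Σ(b_i/K_i) = 4.32 / 700.0 = 0.006171 m/day.
In each layer the seepage velocity is v_i = q/n_i, so the layer transit time is t_i = b_i·n_i / q:
  layer 1 (fine sand): t_1 = 2.67 × 0.30 / 0.006171 = 129.8 d
  layer 2 (karst limestone): t_2 = 1.41 × 0.04 / 0.006171 = 9.140 d
  layer 3 (silt): t_3 = 6.35 × 0.13 / 0.006171 = 133.8 d
  layer 4 (fractured sandstone): t_4 = 1.52 × 0.14 / 0.006171 = 34.48 d
Total t = Σ t_i = 307.2 days.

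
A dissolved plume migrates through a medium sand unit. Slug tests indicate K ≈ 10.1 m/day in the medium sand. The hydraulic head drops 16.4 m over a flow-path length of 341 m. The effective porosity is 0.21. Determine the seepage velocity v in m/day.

2.31

Hydraulic gradient i = Δh / L = 16.4 / 341 = 0.04809.
Darcy flux q = K · i = 10.10 × 0.04809 = 0.4857 m/day.
Seepage velocity v = q / n_e = 0.4857 / 0.21 = 2.313 m/day.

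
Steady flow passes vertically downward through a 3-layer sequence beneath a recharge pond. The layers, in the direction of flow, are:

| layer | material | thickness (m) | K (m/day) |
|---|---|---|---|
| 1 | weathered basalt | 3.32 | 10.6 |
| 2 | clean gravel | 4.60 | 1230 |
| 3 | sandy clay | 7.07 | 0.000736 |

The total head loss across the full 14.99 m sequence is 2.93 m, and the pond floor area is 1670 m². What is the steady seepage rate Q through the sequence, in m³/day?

Flow is perpendicular to layering, so the layers act in series and the equivalent K is the thickness-weighted harmonic mean.
Total thickness L = 3.32 + 4.60 + 7.07 = 14.99 m.
Σ(b_i/K_i) = 3.32/10.6 + 4.60/1230 + 7.07/0.000736 = 9606 d.
K_eq = L / Σ(b_i/K_i) = 14.99 / 9606 = 0.001560 m/day.
Q = K_eq · A · (Δh/L) = 0.001560 × 1670 × (2.93/14.99) = 0.5094 m³/day.

0.509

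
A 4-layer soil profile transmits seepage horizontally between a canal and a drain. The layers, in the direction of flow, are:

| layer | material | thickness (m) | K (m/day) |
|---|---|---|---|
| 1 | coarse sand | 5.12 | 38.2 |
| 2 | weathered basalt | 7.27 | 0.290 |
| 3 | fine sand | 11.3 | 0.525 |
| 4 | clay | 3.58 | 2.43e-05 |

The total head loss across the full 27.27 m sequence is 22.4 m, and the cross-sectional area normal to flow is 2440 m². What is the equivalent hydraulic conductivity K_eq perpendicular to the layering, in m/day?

Flow is perpendicular to layering, so the layers act in series and the equivalent K is the thickness-weighted harmonic mean.
Total thickness L = 5.12 + 7.27 + 11.3 + 3.58 = 27.27 m.
Σ(b_i/K_i) = 5.12/38.2 + 7.27/0.290 + 11.3/0.525 + 3.58/2.43e-05 = 1.474e+05 d.
K_eq = L / Σ(b_i/K_i) = 27.27 / 1.474e+05 = 0.0001850 m/day.

0.000185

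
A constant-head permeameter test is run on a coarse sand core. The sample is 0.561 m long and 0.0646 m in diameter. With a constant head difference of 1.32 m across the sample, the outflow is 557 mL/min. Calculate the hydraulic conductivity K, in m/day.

104

Cross-sectional area A = π·(d/2)² = π × (0.0646/2)² = 0.003278 m².
Convert discharge: 557 mL/min = 9.283e-06 m³/s.
Darcy's law rearranged: K = Q·L / (A·Δh) = 9.283e-06 × 0.561 / (0.003278 × 1.32) = 0.001204 m/s = 104.0 m/day.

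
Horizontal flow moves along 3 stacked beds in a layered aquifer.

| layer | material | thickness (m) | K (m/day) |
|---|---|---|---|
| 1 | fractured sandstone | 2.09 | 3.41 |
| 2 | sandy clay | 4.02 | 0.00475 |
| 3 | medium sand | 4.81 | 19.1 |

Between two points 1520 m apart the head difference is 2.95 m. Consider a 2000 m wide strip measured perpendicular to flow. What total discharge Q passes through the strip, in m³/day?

384

Flow is parallel to layering, so each bed carries its own Darcy discharge and the transmissivities add.
Σ(K_i·b_i) = 3.41×2.09 + 0.00475×4.02 + 19.1×4.81 = 99.02 m²/day.
Hydraulic gradient i = Δh / L = 2.95 / 1520 = 0.001941.
Q = Σ(K_i·b_i) · W · i = 99.02 × 2000 × 0.001941 = 384.3 m³/day.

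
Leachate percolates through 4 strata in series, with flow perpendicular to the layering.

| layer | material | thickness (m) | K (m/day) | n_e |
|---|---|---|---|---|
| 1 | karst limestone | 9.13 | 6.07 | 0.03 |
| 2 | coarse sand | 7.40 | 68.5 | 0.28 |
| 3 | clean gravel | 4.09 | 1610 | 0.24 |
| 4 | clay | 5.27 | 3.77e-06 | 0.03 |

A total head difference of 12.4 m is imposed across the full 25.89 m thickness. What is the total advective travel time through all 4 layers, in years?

1080

With flow normal to the layers, continuity requires the same specific discharge q through every layer.
Σ(b_i/K_i) = 9.13/6.07 + 7.40/68.5 + 4.09/1610 + 5.27/3.77e-06 = 1.398e+06 d.
q = Δh / Σ(b_i/K_i) = 12.4 / 1.398e+06 = 8.871e-06 m/day.
In each layer the seepage velocity is v_i = q/n_i, so the layer transit time is t_i = b_i·n_i / q:
  layer 1 (karst limestone): t_1 = 9.13 × 0.03 / 8.871e-06 = 30877 d
  layer 2 (coarse sand): t_2 = 7.40 × 0.28 / 8.871e-06 = 2.336e+05 d
  layer 3 (clean gravel): t_3 = 4.09 × 0.24 / 8.871e-06 = 1.107e+05 d
  layer 4 (clay): t_4 = 5.27 × 0.03 / 8.871e-06 = 17823 d
Total t = Σ t_i = 3.929e+05 days = 1076 years.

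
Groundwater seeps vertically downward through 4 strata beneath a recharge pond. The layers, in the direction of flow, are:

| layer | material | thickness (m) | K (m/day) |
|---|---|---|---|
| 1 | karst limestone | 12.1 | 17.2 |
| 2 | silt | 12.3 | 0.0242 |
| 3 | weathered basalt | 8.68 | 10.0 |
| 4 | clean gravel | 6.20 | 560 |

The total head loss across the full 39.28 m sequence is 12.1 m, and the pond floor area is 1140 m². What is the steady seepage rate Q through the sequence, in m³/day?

27.1

Flow is perpendicular to layering, so the layers act in series and the equivalent K is the thickness-weighted harmonic mean.
Total thickness L = 12.1 + 12.3 + 8.68 + 6.20 = 39.28 m.
Σ(b_i/K_i) = 12.1/17.2 + 12.3/0.0242 + 8.68/10.0 + 6.20/560 = 509.8 d.
K_eq = L / Σ(b_i/K_i) = 39.28 / 509.8 = 0.07704 m/day.
Q = K_eq · A · (Δh/L) = 0.07704 × 1140 × (12.1/39.28) = 27.06 m³/day.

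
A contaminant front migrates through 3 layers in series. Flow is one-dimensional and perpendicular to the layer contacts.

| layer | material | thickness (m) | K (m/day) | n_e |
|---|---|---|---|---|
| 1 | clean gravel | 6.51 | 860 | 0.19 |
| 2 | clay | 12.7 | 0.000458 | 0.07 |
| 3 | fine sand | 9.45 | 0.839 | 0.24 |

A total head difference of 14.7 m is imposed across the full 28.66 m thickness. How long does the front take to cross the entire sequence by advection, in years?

With flow normal to the layers, continuity requires the same specific discharge q through every layer.
Σ(b_i/K_i) = 6.51/860 + 12.7/0.000458 + 9.45/0.839 = 27741 d.
q = Δh / Σ(b_i/K_i) = 14.7 / 27741 = 0.0005299 m/day.
In each layer the seepage velocity is v_i = q/n_i, so the layer transit time is t_i = b_i·n_i / q:
  layer 1 (clean gravel): t_1 = 6.51 × 0.19 / 0.0005299 = 2334 d
  layer 2 (clay): t_2 = 12.7 × 0.07 / 0.0005299 = 1678 d
  layer 3 (fine sand): t_3 = 9.45 × 0.24 / 0.0005299 = 4280 d
Total t = Σ t_i = 8292 days = 22.70 years.

22.7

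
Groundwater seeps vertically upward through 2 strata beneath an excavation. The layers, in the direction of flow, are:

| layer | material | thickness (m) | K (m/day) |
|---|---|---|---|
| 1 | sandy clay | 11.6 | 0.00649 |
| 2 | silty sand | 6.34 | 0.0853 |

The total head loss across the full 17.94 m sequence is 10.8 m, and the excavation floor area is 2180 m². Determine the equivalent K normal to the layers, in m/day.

0.00964

Flow is perpendicular to layering, so the layers act in series and the equivalent K is the thickness-weighted harmonic mean.
Total thickness L = 11.6 + 6.34 = 17.94 m.
Σ(b_i/K_i) = 11.6/0.00649 + 6.34/0.0853 = 1862 d.
K_eq = L / Σ(b_i/K_i) = 17.94 / 1862 = 0.009636 m/day.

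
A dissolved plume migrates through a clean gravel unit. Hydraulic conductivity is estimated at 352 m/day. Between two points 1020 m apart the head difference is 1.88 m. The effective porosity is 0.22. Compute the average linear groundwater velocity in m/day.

2.95

Hydraulic gradient i = Δh / L = 1.88 / 1020 = 0.001843.
Darcy flux q = K · i = 352.0 × 0.001843 = 0.6488 m/day.
Seepage velocity v = q / n_e = 0.6488 / 0.22 = 2.949 m/day.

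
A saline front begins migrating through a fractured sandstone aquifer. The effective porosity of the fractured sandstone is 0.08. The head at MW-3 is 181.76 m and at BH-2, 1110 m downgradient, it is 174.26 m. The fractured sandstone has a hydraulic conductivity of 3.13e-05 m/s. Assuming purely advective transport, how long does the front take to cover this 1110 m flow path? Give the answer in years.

13.3

Convert K: 3.13e-05 m/s × 86400 = 2.704 m/day.
Hydraulic gradient i = (181.76 − 174.26) / 1110 = 7.5 / 1110 = 0.006757.
Darcy flux q = K · i = 2.704 × 0.006757 = 0.01827 m/day.
Seepage velocity v = q / n_e = 0.01827 / 0.08 = 0.2284 m/day.
Travel time t = L / v = 1110 / 0.2284 = 4860 days = 13.31 years.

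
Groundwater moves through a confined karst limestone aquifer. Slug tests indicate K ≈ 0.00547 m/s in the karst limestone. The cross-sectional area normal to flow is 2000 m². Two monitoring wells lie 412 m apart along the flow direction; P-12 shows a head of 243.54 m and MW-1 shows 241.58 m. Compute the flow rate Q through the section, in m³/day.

Convert K: 0.00547 m/s × 86400 = 472.6 m/day.
Hydraulic gradient i = (243.54 − 241.58) / 412 = 1.96 / 412 = 0.004757.
Darcy's law: Q = K · A · i = 472.6 × 2000 × 0.004757 = 4497 m³/day.

4500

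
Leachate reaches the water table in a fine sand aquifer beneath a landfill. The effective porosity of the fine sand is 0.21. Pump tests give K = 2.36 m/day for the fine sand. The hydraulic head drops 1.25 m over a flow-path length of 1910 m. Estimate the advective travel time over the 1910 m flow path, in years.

711

Hydraulic gradient i = Δh / L = 1.25 / 1910 = 0.0006545.
Darcy flux q = K · i = 2.360 × 0.0006545 = 0.001545 m/day.
Seepage velocity v = q / n_e = 0.001545 / 0.21 = 0.007355 m/day.
Travel time t = L / v = 1910 / 0.007355 = 2.597e+05 days = 711.0 years.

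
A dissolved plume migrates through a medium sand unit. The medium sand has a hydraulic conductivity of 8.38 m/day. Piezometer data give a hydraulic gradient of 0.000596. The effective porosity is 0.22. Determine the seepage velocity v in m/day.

0.0227

Hydraulic gradient i = 0.000596.
Darcy flux q = K · i = 8.380 × 0.0005960 = 0.004994 m/day.
Seepage velocity v = q / n_e = 0.004994 / 0.22 = 0.02270 m/day.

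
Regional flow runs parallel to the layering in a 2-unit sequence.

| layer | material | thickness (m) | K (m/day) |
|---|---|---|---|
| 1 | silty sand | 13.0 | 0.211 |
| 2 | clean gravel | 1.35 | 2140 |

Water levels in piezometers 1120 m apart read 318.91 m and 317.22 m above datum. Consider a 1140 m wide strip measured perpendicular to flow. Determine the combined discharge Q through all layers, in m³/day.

Flow is parallel to layering, so each bed carries its own Darcy discharge and the transmissivities add.
Σ(K_i·b_i) = 0.211×13.0 + 2140×1.35 = 2892 m²/day.
Hydraulic gradient i = (318.91 − 317.22) / 1120 = 1.69 / 1120 = 0.001509.
Q = Σ(K_i·b_i) · W · i = 2892 × 1140 × 0.001509 = 4974 m³/day.

4970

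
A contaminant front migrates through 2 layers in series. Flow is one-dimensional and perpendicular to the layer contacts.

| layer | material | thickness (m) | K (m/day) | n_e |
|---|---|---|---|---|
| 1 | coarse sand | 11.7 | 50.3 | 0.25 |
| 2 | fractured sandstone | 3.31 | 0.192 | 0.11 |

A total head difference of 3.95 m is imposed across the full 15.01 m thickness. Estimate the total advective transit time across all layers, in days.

14.5

With flow normal to the layers, continuity requires the same specific discharge q through every layer.
Σ(b_i/K_i) = 11.7/50.3 + 3.31/0.192 = 17.47 d.
q = Δh / Σ(b_i/K_i) = 3.95 / 17.47 = 0.2261 m/day.
In each layer the seepage velocity is v_i = q/n_i, so the layer transit time is t_i = b_i·n_i / q:
  layer 1 (coarse sand): t_1 = 11.7 × 0.25 / 0.2261 = 12.94 d
  layer 2 (fractured sandstone): t_2 = 3.31 × 0.11 / 0.2261 = 1.611 d
Total t = Σ t_i = 14.55 days.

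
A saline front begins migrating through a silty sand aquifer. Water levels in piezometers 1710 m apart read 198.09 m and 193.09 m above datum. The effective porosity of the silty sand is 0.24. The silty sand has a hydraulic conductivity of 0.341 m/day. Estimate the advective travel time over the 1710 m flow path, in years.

Hydraulic gradient i = (198.09 − 193.09) / 1710 = 5 / 1710 = 0.002924.
Darcy flux q = K · i = 0.3410 × 0.002924 = 0.0009971 m/day.
Seepage velocity v = q / n_e = 0.0009971 / 0.24 = 0.004154 m/day.
Travel time t = L / v = 1710 / 0.004154 = 4.116e+05 days = 1127 years.

1130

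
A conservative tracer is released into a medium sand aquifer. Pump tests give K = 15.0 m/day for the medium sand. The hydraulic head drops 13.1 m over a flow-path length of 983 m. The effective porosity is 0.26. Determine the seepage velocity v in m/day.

Hydraulic gradient i = Δh / L = 13.1 / 983 = 0.01333.
Darcy flux q = K · i = 15.00 × 0.01333 = 0.1999 m/day.
Seepage velocity v = q / n_e = 0.1999 / 0.26 = 0.7688 m/day.

0.769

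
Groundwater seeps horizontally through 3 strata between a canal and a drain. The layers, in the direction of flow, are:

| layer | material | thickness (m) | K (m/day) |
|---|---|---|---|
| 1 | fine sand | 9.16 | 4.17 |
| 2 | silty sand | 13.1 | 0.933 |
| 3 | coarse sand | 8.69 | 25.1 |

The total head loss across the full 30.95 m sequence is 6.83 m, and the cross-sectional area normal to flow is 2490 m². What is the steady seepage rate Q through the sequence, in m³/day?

1030

Flow is perpendicular to layering, so the layers act in series and the equivalent K is the thickness-weighted harmonic mean.
Total thickness L = 9.16 + 13.1 + 8.69 = 30.95 m.
Σ(b_i/K_i) = 9.16/4.17 + 13.1/0.933 + 8.69/25.1 = 16.58 d.
K_eq = L / Σ(b_i/K_i) = 30.95 / 16.58 = 1.866 m/day.
Q = K_eq · A · (Δh/L) = 1.866 × 2490 × (6.83/30.95) = 1026 m³/day.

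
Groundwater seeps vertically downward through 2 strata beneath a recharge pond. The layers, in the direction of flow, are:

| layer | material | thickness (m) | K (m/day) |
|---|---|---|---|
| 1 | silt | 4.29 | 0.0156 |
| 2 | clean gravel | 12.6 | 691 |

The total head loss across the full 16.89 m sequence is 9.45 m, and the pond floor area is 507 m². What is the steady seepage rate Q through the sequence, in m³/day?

17.4

Flow is perpendicular to layering, so the layers act in series and the equivalent K is the thickness-weighted harmonic mean.
Total thickness L = 4.29 + 12.6 = 16.89 m.
Σ(b_i/K_i) = 4.29/0.0156 + 12.6/691 = 275.0 d.
K_eq = L / Σ(b_i/K_i) = 16.89 / 275.0 = 0.06141 m/day.
Q = K_eq · A · (Δh/L) = 0.06141 × 507 × (9.45/16.89) = 17.42 m³/day.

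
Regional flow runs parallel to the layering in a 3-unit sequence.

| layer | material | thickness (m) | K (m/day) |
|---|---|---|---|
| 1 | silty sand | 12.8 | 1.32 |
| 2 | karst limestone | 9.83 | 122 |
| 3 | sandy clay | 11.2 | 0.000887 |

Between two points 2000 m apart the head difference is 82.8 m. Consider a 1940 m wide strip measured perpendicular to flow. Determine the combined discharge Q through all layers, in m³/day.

97700

Flow is parallel to layering, so each bed carries its own Darcy discharge and the transmissivities add.
Σ(K_i·b_i) = 1.32×12.8 + 122×9.83 + 0.000887×11.2 = 1216 m²/day.
Hydraulic gradient i = Δh / L = 82.8 / 2000 = 0.04140.
Q = Σ(K_i·b_i) · W · i = 1216 × 1940 × 0.04140 = 97678 m³/day.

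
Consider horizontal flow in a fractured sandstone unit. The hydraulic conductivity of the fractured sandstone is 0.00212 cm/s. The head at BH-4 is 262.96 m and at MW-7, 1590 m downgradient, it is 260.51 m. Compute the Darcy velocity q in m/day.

Convert K: 0.00212 cm/s × 864 = 1.832 m/day.
Hydraulic gradient i = (262.96 − 260.51) / 1590 = 2.45 / 1590 = 0.001541.
Specific discharge q = K · i = 1.832 × 0.001541 = 0.002822 m/day.

0.00282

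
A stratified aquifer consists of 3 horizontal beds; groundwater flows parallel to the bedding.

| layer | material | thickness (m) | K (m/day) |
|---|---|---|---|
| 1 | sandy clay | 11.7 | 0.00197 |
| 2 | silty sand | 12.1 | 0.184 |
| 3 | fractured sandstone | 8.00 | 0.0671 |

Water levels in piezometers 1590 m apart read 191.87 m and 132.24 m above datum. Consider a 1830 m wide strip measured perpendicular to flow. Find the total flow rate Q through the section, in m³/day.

Flow is parallel to layering, so each bed carries its own Darcy discharge and the transmissivities add.
Σ(K_i·b_i) = 0.00197×11.7 + 0.184×12.1 + 0.0671×8.00 = 2.786 m²/day.
Hydraulic gradient i = (191.87 − 132.24) / 1590 = 59.63 / 1590 = 0.03750.
Q = Σ(K_i·b_i) · W · i = 2.786 × 1830 × 0.03750 = 191.2 m³/day.

191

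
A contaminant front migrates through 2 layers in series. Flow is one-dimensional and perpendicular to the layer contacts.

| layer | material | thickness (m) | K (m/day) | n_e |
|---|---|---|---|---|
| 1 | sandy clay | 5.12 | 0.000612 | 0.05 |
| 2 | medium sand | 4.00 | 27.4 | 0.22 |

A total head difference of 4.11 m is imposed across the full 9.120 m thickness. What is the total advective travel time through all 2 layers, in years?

6.33

With flow normal to the layers, continuity requires the same specific discharge q through every layer.
Σ(b_i/K_i) = 5.12/0.000612 + 4.00/27.4 = 8366 d.
q = Δh / Σ(b_i/K_i) = 4.11 / 8366 = 0.0004913 m/day.
In each layer the seepage velocity is v_i = q/n_i, so the layer transit time is t_i = b_i·n_i / q:
  layer 1 (sandy clay): t_1 = 5.12 × 0.05 / 0.0004913 = 521.1 d
  layer 2 (medium sand): t_2 = 4.00 × 0.22 / 0.0004913 = 1791 d
Total t = Σ t_i = 2312 days = 6.331 years.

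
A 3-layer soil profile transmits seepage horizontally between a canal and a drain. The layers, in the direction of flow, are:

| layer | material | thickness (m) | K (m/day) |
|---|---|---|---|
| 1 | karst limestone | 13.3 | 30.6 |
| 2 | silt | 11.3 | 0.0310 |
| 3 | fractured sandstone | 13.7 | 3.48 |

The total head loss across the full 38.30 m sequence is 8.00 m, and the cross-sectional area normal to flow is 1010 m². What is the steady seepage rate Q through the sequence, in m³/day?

Flow is perpendicular to layering, so the layers act in series and the equivalent K is the thickness-weighted harmonic mean.
Total thickness L = 13.3 + 11.3 + 13.7 = 38.30 m.
Σ(b_i/K_i) = 13.3/30.6 + 11.3/0.0310 + 13.7/3.48 = 368.9 d.
K_eq = L / Σ(b_i/K_i) = 38.30 / 368.9 = 0.1038 m/day.
Q = K_eq · A · (Δh/L) = 0.1038 × 1010 × (8.00/38.30) = 21.90 m³/day.

21.9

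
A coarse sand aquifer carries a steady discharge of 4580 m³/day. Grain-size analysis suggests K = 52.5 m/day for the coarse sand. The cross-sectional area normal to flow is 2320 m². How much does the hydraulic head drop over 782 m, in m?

29.4

From Q = K·A·i, i = Q / (K·A) = 4580 / (52.50 × 2320) = 0.03760.
Head loss Δh = i · L = 0.03760 × 782 = 29.41 m.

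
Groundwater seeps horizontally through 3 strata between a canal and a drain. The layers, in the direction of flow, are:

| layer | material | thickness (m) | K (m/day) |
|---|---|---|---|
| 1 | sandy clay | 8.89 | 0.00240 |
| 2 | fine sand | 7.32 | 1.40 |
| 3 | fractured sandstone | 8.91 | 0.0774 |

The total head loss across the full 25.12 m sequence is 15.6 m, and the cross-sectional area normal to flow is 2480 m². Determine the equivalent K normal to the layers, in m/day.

0.00657

Flow is perpendicular to layering, so the layers act in series and the equivalent K is the thickness-weighted harmonic mean.
Total thickness L = 8.89 + 7.32 + 8.91 = 25.12 m.
Σ(b_i/K_i) = 8.89/0.00240 + 7.32/1.40 + 8.91/0.0774 = 3825 d.
K_eq = L / Σ(b_i/K_i) = 25.12 / 3825 = 0.006568 m/day.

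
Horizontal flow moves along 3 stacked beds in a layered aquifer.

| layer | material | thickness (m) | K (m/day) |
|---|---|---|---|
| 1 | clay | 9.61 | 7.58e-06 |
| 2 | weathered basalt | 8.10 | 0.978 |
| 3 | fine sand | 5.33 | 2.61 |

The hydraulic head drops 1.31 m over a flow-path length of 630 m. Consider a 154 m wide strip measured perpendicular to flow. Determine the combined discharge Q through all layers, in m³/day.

Flow is parallel to layering, so each bed carries its own Darcy discharge and the transmissivities add.
Σ(K_i·b_i) = 7.58e-06×9.61 + 0.978×8.10 + 2.61×5.33 = 21.83 m²/day.
Hydraulic gradient i = Δh / L = 1.31 / 630 = 0.002079.
Q = Σ(K_i·b_i) · W · i = 21.83 × 154 × 0.002079 = 6.991 m³/day.

6.99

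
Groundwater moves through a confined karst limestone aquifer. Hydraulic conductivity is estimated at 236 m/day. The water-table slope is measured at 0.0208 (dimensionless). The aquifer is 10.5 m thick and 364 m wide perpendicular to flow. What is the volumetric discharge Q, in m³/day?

Cross-sectional area A = 364 × 10.5 = 3822 m².
Hydraulic gradient i = 0.0208.
Darcy's law: Q = K · A · i = 236.0 × 3822 × 0.02080 = 18761 m³/day.

18800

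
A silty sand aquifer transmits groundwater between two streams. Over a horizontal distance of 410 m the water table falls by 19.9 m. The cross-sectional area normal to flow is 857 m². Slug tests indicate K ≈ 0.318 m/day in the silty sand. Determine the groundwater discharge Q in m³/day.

13.2

Hydraulic gradient i = Δh / L = 19.9 / 410 = 0.04854.
Darcy's law: Q = K · A · i = 0.3180 × 857.0 × 0.04854 = 13.23 m³/day.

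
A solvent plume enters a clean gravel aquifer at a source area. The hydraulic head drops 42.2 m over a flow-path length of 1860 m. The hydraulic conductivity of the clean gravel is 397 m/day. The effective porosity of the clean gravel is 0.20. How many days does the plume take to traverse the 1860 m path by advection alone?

Hydraulic gradient i = Δh / L = 42.2 / 1860 = 0.02269.
Darcy flux q = K · i = 397.0 × 0.02269 = 9.007 m/day.
Seepage velocity v = q / n_e = 9.007 / 0.20 = 45.04 m/day.
Travel time t = L / v = 1860 / 45.04 = 41.30 days.

41.3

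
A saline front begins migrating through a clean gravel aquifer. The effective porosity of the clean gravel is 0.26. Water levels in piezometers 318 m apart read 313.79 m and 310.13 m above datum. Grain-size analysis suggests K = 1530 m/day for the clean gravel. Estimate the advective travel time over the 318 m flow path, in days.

Hydraulic gradient i = (313.79 − 310.13) / 318 = 3.66 / 318 = 0.01151.
Darcy flux q = K · i = 1530 × 0.01151 = 17.61 m/day.
Seepage velocity v = q / n_e = 17.61 / 0.26 = 67.73 m/day.
Travel time t = L / v = 318 / 67.73 = 4.695 days.

4.70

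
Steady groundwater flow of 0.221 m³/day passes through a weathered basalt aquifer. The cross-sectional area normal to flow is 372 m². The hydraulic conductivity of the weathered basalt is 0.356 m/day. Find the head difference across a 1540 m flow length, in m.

From Q = K·A·i, i = Q / (K·A) = 0.221 / (0.3560 × 372.0) = 0.001669.
Head loss Δh = i · L = 0.001669 × 1540 = 2.570 m.

2.57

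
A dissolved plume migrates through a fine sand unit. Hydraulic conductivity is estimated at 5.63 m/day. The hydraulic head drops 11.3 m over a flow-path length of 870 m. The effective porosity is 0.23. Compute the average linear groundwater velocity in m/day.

Hydraulic gradient i = Δh / L = 11.3 / 870 = 0.01299.
Darcy flux q = K · i = 5.630 × 0.01299 = 0.07313 m/day.
Seepage velocity v = q / n_e = 0.07313 / 0.23 = 0.3179 m/day.

0.318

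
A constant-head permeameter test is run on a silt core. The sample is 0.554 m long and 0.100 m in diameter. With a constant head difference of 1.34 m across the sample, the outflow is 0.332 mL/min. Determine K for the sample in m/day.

Cross-sectional area A = π·(d/2)² = π × (0.100/2)² = 0.007854 m².
Convert discharge: 0.332 mL/min = 5.533e-09 m³/s.
Darcy's law rearranged: K = Q·L / (A·Δh) = 5.533e-09 × 0.554 / (0.007854 × 1.34) = 2.913e-07 m/s = 0.02517 m/day.

0.0252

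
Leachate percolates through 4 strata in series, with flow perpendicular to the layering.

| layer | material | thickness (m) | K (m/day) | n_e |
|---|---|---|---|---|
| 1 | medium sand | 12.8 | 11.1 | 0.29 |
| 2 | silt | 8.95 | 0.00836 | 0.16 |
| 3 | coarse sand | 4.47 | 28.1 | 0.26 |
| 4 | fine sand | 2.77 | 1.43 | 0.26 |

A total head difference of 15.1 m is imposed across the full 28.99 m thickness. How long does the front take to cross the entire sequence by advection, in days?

500

With flow normal to the layers, continuity requires the same specific discharge q through every layer.
Σ(b_i/K_i) = 12.8/11.1 + 8.95/0.00836 + 4.47/28.1 + 2.77/1.43 = 1074 d.
q = Δh / Σ(b_i/K_i) = 15.1 / 1074 = 0.01406 m/day.
In each layer the seepage velocity is v_i = q/n_i, so the layer transit time is t_i = b_i·n_i / q:
  layer 1 (medium sand): t_1 = 12.8 × 0.29 / 0.01406 = 264.0 d
  layer 2 (silt): t_2 = 8.95 × 0.16 / 0.01406 = 101.8 d
  layer 3 (coarse sand): t_3 = 4.47 × 0.26 / 0.01406 = 82.65 d
  layer 4 (fine sand): t_4 = 2.77 × 0.26 / 0.01406 = 51.22 d
Total t = Σ t_i = 499.7 days.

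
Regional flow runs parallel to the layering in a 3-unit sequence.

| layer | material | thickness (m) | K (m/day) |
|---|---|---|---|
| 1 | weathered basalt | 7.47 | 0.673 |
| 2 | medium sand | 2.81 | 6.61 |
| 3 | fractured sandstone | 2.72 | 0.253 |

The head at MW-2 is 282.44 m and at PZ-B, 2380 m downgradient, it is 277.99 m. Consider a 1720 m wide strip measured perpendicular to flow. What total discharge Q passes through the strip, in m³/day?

78.1

Flow is parallel to layering, so each bed carries its own Darcy discharge and the transmissivities add.
Σ(K_i·b_i) = 0.673×7.47 + 6.61×2.81 + 0.253×2.72 = 24.29 m²/day.
Hydraulic gradient i = (282.44 − 277.99) / 2380 = 4.45 / 2380 = 0.001870.
Q = Σ(K_i·b_i) · W · i = 24.29 × 1720 × 0.001870 = 78.11 m³/day.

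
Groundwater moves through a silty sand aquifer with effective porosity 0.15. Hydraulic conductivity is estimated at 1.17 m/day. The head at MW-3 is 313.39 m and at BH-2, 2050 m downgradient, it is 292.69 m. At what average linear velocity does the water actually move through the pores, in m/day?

0.0788

Hydraulic gradient i = (313.39 − 292.69) / 2050 = 20.7 / 2050 = 0.01010.
Darcy flux q = K · i = 1.170 × 0.01010 = 0.01181 m/day.
Seepage velocity v = q / n_e = 0.01181 / 0.15 = 0.07876 m/day.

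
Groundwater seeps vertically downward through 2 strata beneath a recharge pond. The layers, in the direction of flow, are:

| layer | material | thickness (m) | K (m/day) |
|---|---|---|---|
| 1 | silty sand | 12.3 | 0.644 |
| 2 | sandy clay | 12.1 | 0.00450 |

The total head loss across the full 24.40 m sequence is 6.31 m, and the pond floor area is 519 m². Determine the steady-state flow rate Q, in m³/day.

1.21

Flow is perpendicular to layering, so the layers act in series and the equivalent K is the thickness-weighted harmonic mean.
Total thickness L = 12.3 + 12.1 = 24.40 m.
Σ(b_i/K_i) = 12.3/0.644 + 12.1/0.00450 = 2708 d.
K_eq = L / Σ(b_i/K_i) = 24.40 / 2708 = 0.009010 m/day.
Q = K_eq · A · (Δh/L) = 0.009010 × 519 × (6.31/24.40) = 1.209 m³/day.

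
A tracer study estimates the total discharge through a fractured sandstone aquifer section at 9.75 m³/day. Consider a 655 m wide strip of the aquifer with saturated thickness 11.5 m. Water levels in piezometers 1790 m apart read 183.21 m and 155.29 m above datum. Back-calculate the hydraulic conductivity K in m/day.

0.0830

Cross-sectional area A = 655 × 11.5 = 7532 m².
Hydraulic gradient i = (183.21 − 155.29) / 1790 = 27.92 / 1790 = 0.01560.
From Q = K·A·i, K = Q / (A·i) = 9.75 / (7532 × 0.01560) = 0.08299 m/day.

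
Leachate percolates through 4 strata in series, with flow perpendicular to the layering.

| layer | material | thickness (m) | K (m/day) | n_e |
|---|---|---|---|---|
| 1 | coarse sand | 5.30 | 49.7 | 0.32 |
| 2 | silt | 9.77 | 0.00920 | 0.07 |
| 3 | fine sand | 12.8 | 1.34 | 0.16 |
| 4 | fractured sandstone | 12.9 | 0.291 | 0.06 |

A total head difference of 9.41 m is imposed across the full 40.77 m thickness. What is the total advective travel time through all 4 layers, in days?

With flow normal to the layers, continuity requires the same specific discharge q through every layer.
Σ(b_i/K_i) = 5.30/49.7 + 9.77/0.00920 + 12.8/1.34 + 12.9/0.291 = 1116 d.
q = Δh / Σ(b_i/K_i) = 9.41 / 1116 = 0.008432 m/day.
In each layer the seepage velocity is v_i = q/n_i, so the layer transit time is t_i = b_i·n_i / q:
  layer 1 (coarse sand): t_1 = 5.30 × 0.32 / 0.008432 = 201.1 d
  layer 2 (silt): t_2 = 9.77 × 0.07 / 0.008432 = 81.10 d
  layer 3 (fine sand): t_3 = 12.8 × 0.16 / 0.008432 = 242.9 d
  layer 4 (fractured sandstone): t_4 = 12.9 × 0.06 / 0.008432 = 91.79 d
Total t = Σ t_i = 616.9 days.

617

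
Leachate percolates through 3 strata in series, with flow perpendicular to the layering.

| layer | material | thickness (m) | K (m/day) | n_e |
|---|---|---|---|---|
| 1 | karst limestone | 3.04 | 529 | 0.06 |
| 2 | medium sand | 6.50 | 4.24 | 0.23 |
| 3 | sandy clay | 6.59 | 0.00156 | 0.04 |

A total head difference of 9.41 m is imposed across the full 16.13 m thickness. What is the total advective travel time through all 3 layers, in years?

With flow normal to the layers, continuity requires the same specific discharge q through every layer.
Σ(b_i/K_i) = 3.04/529 + 6.50/4.24 + 6.59/0.00156 = 4226 d.
q = Δh / Σ(b_i/K_i) = 9.41 / 4226 = 0.002227 m/day.
In each layer the seepage velocity is v_i = q/n_i, so the layer transit time is t_i = b_i·n_i / q:
  layer 1 (karst limestone): t_1 = 3.04 × 0.06 / 0.002227 = 81.91 d
  layer 2 (medium sand): t_2 = 6.50 × 0.23 / 0.002227 = 671.4 d
  layer 3 (sandy clay): t_3 = 6.59 × 0.04 / 0.002227 = 118.4 d
Total t = Σ t_i = 871.7 days = 2.387 years.

2.39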